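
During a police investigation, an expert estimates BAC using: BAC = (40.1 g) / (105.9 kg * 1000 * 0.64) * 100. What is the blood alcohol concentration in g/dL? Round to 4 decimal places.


Applying the Widmark formula:
BAC = (dose_g / (body_wt * 1000 * r)) * 100
Denominator = 105.9 * 1000 * 0.64 = 67776
BAC = (40.1 / 67776) * 100
BAC = 0.0592 g/dL

0.0592


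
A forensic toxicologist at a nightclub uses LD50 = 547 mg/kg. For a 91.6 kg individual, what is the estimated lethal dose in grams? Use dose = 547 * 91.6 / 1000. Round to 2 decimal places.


Lethal dose calculation:
Lethal dose = LD50 * body_weight / 1000
= 547 * 91.6 / 1000
= 50105.2 / 1000
= 50.11 g

50.11


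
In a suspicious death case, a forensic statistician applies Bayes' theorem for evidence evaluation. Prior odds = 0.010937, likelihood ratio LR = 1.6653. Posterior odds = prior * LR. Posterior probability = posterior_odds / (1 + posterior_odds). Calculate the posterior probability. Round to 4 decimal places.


Bayesian evidence evaluation:
Posterior odds = prior_odds * LR = 0.010937 * 1.6653 = 0.01821339
Posterior probability = posterior_odds / (1 + posterior_odds)
= 0.01821339 / (1 + 0.01821339)
= 0.01821339 / 1.01821339
= 0.0179

0.0179


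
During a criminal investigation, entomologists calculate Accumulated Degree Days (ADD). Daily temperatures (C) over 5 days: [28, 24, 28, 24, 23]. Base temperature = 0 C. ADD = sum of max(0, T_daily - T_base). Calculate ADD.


Computing ADD day by day:
Day 1: max(0, 28 - 0) = 28
Day 2: max(0, 24 - 0) = 24
Day 3: max(0, 28 - 0) = 28
Day 4: max(0, 24 - 0) = 24
Day 5: max(0, 23 - 0) = 23
Total ADD = 127

127


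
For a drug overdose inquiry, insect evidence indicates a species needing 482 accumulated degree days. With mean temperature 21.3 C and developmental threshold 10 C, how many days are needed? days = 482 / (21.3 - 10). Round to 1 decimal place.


Insect development time:
Effective temperature = avg_temp - T_base = 21.3 - 10 = 11.3 C
Days = ADD / effective_temp = 482 / 11.3 = 42.7 days

42.7


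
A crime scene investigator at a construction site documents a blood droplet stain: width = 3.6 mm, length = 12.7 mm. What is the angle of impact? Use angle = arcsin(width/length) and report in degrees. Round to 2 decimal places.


Blood spatter impact angle calculation:
width / length = 3.6 / 12.7 = 0.283465
angle = arcsin(0.283465)
angle = 16.47 degrees

16.47


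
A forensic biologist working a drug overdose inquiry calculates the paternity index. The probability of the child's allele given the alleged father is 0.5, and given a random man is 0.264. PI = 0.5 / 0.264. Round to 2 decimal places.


Paternity Index calculation:
PI = P(allele|father) / P(allele|random)
PI = 0.5 / 0.264
PI = 1.89

1.89


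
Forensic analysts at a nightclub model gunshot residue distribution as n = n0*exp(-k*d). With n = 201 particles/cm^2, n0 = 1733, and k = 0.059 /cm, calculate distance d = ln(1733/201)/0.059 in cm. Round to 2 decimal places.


GSR distance calculation:
n0/n = 1733 / 201 = 8.621891
ln(n0/n) = 2.154304
d = 2.154304 / 0.059 = 36.51 cm

36.51


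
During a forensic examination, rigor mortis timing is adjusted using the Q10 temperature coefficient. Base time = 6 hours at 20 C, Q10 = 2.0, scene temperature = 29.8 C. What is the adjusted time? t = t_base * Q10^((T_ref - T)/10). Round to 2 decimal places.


Rigor mortis time adjustment:
Exponent = (T_ref - T_actual) / 10 = (20 - 29.8) / 10 = -0.98
Q10 factor = 2.0^-0.98 = 0.50698
t_adjusted = 6 * 0.50698 = 3.04 hours

3.04


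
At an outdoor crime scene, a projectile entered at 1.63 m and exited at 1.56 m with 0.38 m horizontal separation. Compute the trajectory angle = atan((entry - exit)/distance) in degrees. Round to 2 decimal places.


Bullet trajectory angle:
Height difference = 1.63 - 1.56 = 0.07 m
angle = atan(0.07 / 0.38)
angle = atan(0.184211)
angle = 10.44 degrees

10.44


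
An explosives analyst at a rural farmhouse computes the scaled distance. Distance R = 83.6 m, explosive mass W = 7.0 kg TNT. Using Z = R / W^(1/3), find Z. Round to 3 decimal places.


Scaled distance calculation:
W^(1/3) = 7.0^(1/3) = 1.912931
Z = R / W^(1/3) = 83.6 / 1.912931
Z = 43.703 m/kg^(1/3)

43.703


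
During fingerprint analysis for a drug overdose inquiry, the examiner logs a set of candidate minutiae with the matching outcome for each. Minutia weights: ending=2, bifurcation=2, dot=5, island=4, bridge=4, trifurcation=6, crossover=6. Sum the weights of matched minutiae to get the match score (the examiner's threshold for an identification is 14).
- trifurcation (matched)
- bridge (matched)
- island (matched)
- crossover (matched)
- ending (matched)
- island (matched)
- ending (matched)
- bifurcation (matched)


Weighted minutiae match score:
  trifurcation: matched, +6 (running total 6)
  bridge: matched, +4 (running total 10)
  island: matched, +4 (running total 14)
  crossover: matched, +6 (running total 20)
  ending: matched, +2 (running total 22)
  island: matched, +4 (running total 26)
  ending: matched, +2 (running total 28)
  bifurcation: matched, +2 (running total 30)
Total score = 30
Threshold = 14; verdict = identification

30


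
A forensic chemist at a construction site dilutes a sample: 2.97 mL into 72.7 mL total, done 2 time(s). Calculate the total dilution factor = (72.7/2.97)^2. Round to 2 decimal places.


Dilution factor calculation:
Single dilution = V_total / V_sample = 72.7 / 2.97 ≈ 24.478114
Number of dilutions = 2
Total DF = (72.7 / 2.97)^2 (full precision, rounded at the end) = 599.18

599.18


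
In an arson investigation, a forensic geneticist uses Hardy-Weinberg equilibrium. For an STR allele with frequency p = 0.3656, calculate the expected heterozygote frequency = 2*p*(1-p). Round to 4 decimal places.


Hardy-Weinberg heterozygote frequency:
q = 1 - p = 1 - 0.3656 = 0.6344
2pq = 2 * 0.3656 * 0.6344 = 0.4639

0.4639


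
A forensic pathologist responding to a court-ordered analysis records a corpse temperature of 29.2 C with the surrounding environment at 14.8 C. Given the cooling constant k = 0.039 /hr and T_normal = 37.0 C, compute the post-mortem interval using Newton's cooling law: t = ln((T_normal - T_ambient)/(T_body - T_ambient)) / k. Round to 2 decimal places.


Using Newton's law of cooling:
t = ln((T_normal - T_ambient) / (T_body - T_ambient)) / k
T_normal - T_ambient = 22.2
T_body - T_ambient = 14.4
Ratio = 1.541667
ln(ratio) = 0.432864
t = 0.432864 / 0.039 = 11.10 hours

11.10


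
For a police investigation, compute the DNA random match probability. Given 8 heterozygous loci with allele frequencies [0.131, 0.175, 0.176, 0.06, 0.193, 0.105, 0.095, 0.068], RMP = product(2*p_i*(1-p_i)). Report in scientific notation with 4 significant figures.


Computing RMP for 8 loci:
Locus 1: 2 * 0.131 * 0.869 = 0.227678
Locus 2: 2 * 0.175 * 0.825 = 0.28875
Locus 3: 2 * 0.176 * 0.824 = 0.290048
Locus 4: 2 * 0.06 * 0.94 = 0.1128
Locus 5: 2 * 0.193 * 0.807 = 0.311502
Locus 6: 2 * 0.105 * 0.895 = 0.18795
Locus 7: 2 * 0.095 * 0.905 = 0.17195
Locus 8: 2 * 0.068 * 0.932 = 0.126752
RMP = 2.745e-06

2.745e-06


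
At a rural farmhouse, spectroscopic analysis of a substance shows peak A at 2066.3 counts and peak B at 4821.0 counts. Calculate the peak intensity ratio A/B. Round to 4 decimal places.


Spectral peak ratio:
Peak A = 2066.3 counts
Peak B = 4821.0 counts
Ratio = 2066.3 / 4821.0 = 0.4286

0.4286


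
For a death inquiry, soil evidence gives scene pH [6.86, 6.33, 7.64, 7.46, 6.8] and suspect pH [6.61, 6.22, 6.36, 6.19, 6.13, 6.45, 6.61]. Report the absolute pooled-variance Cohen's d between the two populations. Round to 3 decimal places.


Pooled-variance Cohen's d for soil pH comparison:
Scene mean = 35.09 / 5 = 7.018
Suspect mean = 44.57 / 7 = 6.367143
Scene sample variance s_s^2 = 0.28202
Suspect sample variance s_c^2 = 0.039024
Pooled variance = ((n_s-1)*s_s^2 + (n_c-1)*s_c^2) / (n_s + n_c - 2) = 0.136222
Pooled SD = sqrt(0.136222) = 0.369083
Mean difference = 0.650857
|d| = |0.650857| / 0.369083 = 1.763

1.763


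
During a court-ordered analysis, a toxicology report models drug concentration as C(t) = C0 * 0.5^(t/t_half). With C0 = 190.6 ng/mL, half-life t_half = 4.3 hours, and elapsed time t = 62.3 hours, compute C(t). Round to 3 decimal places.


Drug concentration decay:
Number of half-lives = t / t_half = 62.3 / 4.3 = 14.488372
Decay factor = 0.5^14.488372 = 0.00004351
C(t) = 190.6 * 0.00004351 = 0.008 ng/mL

0.008


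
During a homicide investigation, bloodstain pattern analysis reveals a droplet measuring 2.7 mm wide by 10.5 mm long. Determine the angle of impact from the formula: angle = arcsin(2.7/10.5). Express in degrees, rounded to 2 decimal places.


Blood spatter impact angle calculation:
width / length = 2.7 / 10.5 = 0.257143
angle = arcsin(0.257143)
angle = 14.90 degrees

14.90


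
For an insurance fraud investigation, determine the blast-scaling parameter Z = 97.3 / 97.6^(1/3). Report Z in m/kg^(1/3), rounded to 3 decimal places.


Scaled distance calculation:
W^(1/3) = 97.6^(1/3) = 4.604155
Z = R / W^(1/3) = 97.3 / 4.604155
Z = 21.133 m/kg^(1/3)

21.133


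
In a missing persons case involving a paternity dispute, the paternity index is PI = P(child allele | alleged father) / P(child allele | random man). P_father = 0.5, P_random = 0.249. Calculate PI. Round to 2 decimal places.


Paternity Index calculation:
PI = P(allele|father) / P(allele|random)
PI = 0.5 / 0.249
PI = 2.01

2.01


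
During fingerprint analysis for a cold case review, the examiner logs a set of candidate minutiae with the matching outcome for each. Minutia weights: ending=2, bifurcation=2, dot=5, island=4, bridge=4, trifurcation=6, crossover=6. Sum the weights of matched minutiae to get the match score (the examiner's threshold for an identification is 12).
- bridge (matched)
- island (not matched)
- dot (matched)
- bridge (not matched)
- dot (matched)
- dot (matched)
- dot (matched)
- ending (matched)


Weighted minutiae match score:
  bridge: matched, +4 (running total 4)
  island: not matched, +0
  dot: matched, +5 (running total 9)
  bridge: not matched, +0
  dot: matched, +5 (running total 14)
  dot: matched, +5 (running total 19)
  dot: matched, +5 (running total 24)
  ending: matched, +2 (running total 26)
Total score = 26
Threshold = 12; verdict = identification

26


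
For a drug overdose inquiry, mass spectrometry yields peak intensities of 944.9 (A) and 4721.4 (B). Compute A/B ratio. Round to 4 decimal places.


Spectral peak ratio:
Peak A = 944.9 counts
Peak B = 4721.4 counts
Ratio = 944.9 / 4721.4 = 0.2001

0.2001


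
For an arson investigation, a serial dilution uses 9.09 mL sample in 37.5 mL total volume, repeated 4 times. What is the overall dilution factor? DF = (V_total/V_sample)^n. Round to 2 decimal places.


Dilution factor calculation:
Single dilution = V_total / V_sample = 37.5 / 9.09 ≈ 4.125413
Number of dilutions = 4
Total DF = (37.5 / 9.09)^4 (full precision, rounded at the end) = 289.65

289.65


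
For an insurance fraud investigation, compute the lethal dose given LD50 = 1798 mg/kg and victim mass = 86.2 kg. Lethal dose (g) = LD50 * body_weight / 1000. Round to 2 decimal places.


Lethal dose calculation:
Lethal dose = LD50 * body_weight / 1000
= 1798 * 86.2 / 1000
= 154987.6 / 1000
= 154.99 g

154.99


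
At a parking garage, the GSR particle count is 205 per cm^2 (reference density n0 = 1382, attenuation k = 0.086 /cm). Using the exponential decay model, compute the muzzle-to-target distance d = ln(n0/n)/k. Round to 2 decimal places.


GSR distance calculation:
n0/n = 1382 / 205 = 6.741463
ln(n0/n) = 1.908277
d = 1.908277 / 0.086 = 22.19 cm

22.19


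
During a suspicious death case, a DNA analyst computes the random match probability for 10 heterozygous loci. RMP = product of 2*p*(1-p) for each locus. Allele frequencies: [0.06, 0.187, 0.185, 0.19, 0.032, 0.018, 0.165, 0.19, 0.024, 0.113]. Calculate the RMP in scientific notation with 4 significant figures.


Computing RMP for 10 loci:
Locus 1: 2 * 0.06 * 0.94 = 0.1128
Locus 2: 2 * 0.187 * 0.813 = 0.304062
Locus 3: 2 * 0.185 * 0.815 = 0.30155
Locus 4: 2 * 0.19 * 0.81 = 0.3078
Locus 5: 2 * 0.032 * 0.968 = 0.061952
Locus 6: 2 * 0.018 * 0.982 = 0.035352
Locus 7: 2 * 0.165 * 0.835 = 0.27555
Locus 8: 2 * 0.19 * 0.81 = 0.3078
Locus 9: 2 * 0.024 * 0.976 = 0.046848
Locus 10: 2 * 0.113 * 0.887 = 0.200462
RMP = 5.553e-09

5.553e-09


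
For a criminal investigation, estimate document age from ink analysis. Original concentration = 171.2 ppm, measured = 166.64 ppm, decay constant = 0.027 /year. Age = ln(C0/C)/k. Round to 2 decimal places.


Document age estimation:
C0/C = 171.2 / 166.64 = 1.027364
ln(C0/C) = 0.026996
t = 0.026996 / 0.027 = 1.00 years

1.00


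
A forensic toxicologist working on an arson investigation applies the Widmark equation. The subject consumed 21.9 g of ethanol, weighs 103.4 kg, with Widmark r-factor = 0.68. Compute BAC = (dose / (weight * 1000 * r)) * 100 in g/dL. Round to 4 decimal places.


Applying the Widmark formula:
BAC = (dose_g / (body_wt * 1000 * r)) * 100
Denominator = 103.4 * 1000 * 0.68 = 70312
BAC = (21.9 / 70312) * 100
BAC = 0.0311 g/dL

0.0311


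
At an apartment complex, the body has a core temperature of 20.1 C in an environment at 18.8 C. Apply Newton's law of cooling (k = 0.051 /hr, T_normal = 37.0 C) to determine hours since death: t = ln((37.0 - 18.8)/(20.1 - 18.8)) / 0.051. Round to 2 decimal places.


Using Newton's law of cooling:
t = ln((T_normal - T_ambient) / (T_body - T_ambient)) / k
T_normal - T_ambient = 18.2
T_body - T_ambient = 1.3
Ratio = 14
ln(ratio) = 2.639057
t = 2.639057 / 0.051 = 51.75 hours

51.75


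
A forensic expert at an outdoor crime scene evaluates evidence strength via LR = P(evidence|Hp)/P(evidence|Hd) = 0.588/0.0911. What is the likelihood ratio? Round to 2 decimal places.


Likelihood ratio calculation:
LR = P(E|Hp) / P(E|Hd)
LR = 0.588 / 0.0911
LR = 6.45

6.45


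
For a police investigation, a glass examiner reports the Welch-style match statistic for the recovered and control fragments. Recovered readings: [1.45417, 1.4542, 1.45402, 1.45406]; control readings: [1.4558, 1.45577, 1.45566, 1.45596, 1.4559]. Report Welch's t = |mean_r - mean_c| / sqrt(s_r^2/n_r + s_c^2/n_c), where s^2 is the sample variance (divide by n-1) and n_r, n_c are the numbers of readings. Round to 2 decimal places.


Welch's t-criterion for glass RI comparison:
Recovered mean = sum / n_r = 5.81645 / 4 = 1.4541125
Control mean = sum / n_c = 7.27909 / 5 = 1.455818
Recovered sample variance s_r^2 = 7.425e-09
Control sample variance s_c^2 = 1.362e-08
Welch SE (unpooled) = sqrt(s_r^2/n_r + s_c^2/n_c) = sqrt(1.85625e-09 + 2.724e-09) = sqrt(4.58025e-09) = 6.76775e-05
|mean_r - mean_c| = 0.0017055
t = 0.0017055 / 6.76775e-05 = 25.20

25.20


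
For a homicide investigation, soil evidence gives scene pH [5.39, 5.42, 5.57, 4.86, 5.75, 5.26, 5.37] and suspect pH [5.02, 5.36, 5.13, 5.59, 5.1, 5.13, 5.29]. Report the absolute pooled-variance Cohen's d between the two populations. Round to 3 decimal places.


Pooled-variance Cohen's d for soil pH comparison:
Scene mean = 37.62 / 7 = 5.374286
Suspect mean = 36.62 / 7 = 5.231429
Scene sample variance s_s^2 = 0.076562
Suspect sample variance s_c^2 = 0.038514
Pooled variance = ((n_s-1)*s_s^2 + (n_c-1)*s_c^2) / (n_s + n_c - 2) = 0.057538
Pooled SD = sqrt(0.057538) = 0.239871
Mean difference = 0.142857
|d| = |0.142857| / 0.239871 = 0.596

0.596


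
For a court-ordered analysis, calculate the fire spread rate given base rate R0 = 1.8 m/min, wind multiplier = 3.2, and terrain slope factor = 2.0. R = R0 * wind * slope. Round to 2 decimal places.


Fire spread rate calculation:
R = R0 * wind_factor * slope_factor
= 1.8 * 3.2 * 2.0
= 5.76 * 2.0
= 11.52 m/min

11.52


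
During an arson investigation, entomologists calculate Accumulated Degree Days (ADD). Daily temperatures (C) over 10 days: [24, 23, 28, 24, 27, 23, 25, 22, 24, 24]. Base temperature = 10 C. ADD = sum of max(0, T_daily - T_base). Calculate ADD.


Computing ADD day by day:
Day 1: max(0, 24 - 10) = 14
Day 2: max(0, 23 - 10) = 13
Day 3: max(0, 28 - 10) = 18
Day 4: max(0, 24 - 10) = 14
Day 5: max(0, 27 - 10) = 17
Day 6: max(0, 23 - 10) = 13
Day 7: max(0, 25 - 10) = 15
Day 8: max(0, 22 - 10) = 12
Day 9: max(0, 24 - 10) = 14
Day 10: max(0, 24 - 10) = 14
Total ADD = 144

144


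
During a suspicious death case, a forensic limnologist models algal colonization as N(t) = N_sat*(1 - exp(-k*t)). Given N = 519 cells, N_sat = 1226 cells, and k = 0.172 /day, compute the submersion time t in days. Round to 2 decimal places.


PMSI from diatom colonization curve:
N / N_sat = 519 / 1226 = 0.423328
1 - N/N_sat = 0.576672
ln(1 - N/N_sat) = -0.550482
t = -ln(1 - N/N_sat) / k = -(-0.550482) / 0.172 = 3.20 days

3.20


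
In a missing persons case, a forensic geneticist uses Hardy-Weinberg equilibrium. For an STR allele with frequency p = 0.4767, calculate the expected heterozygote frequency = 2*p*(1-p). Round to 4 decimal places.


Hardy-Weinberg heterozygote frequency:
q = 1 - p = 1 - 0.4767 = 0.5233
2pq = 2 * 0.4767 * 0.5233 = 0.4989

0.4989


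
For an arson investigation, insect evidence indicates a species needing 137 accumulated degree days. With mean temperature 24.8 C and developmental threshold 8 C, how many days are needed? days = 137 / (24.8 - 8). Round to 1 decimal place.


Insect development time:
Effective temperature = avg_temp - T_base = 24.8 - 8 = 16.8 C
Days = ADD / effective_temp = 137 / 16.8 = 8.2 days

8.2


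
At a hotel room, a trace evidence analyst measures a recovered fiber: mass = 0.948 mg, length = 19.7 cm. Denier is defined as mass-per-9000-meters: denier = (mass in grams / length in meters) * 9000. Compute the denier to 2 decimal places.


Denier calculation:
Mass in grams = 0.948 mg / 1000 = 0.000948 g
Length in meters = 19.7 cm / 100 = 0.197 m
Linear density = mass / length = 0.000948 / 0.197 = 0.00481218 g/m
Denier = (g/m) * 9000 = 0.00481218 * 9000 = 43.31

43.31


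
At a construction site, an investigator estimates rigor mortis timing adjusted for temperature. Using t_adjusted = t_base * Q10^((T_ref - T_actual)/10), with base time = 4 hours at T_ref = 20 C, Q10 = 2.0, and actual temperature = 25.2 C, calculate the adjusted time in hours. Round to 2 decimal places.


Rigor mortis time adjustment:
Exponent = (T_ref - T_actual) / 10 = (20 - 25.2) / 10 = -0.52
Q10 factor = 2.0^-0.52 = 0.69737
t_adjusted = 4 * 0.69737 = 2.79 hours

2.79


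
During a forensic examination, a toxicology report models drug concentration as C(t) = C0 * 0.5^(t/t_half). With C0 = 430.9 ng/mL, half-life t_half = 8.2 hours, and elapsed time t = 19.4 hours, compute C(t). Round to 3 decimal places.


Drug concentration decay:
Number of half-lives = t / t_half = 19.4 / 8.2 = 2.365854
Decay factor = 0.5^2.365854 = 0.19400235
C(t) = 430.9 * 0.19400235 = 83.596 ng/mL

83.596


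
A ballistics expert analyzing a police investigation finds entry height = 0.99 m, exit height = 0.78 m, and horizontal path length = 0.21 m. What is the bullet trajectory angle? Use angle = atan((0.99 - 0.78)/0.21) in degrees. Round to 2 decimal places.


Bullet trajectory angle:
Height difference = 0.99 - 0.78 = 0.21 m
angle = atan(0.21 / 0.21)
angle = atan(1)
angle = 45.00 degrees

45.00


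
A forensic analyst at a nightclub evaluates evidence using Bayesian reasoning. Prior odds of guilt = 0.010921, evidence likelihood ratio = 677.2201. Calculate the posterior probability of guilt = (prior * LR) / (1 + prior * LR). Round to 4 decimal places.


Bayesian evidence evaluation:
Posterior odds = prior_odds * LR = 0.010921 * 677.2201 = 7.395921
Posterior probability = posterior_odds / (1 + posterior_odds)
= 7.395921 / (1 + 7.395921)
= 7.395921 / 8.395921
= 0.8809

0.8809


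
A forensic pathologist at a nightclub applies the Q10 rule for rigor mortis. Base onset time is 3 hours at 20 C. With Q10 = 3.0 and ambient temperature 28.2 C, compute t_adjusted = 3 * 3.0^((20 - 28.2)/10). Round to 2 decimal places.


Rigor mortis time adjustment:
Exponent = (T_ref - T_actual) / 10 = (20 - 28.2) / 10 = -0.82
Q10 factor = 3.0^-0.82 = 0.40622
t_adjusted = 3 * 0.40622 = 1.22 hours

1.22


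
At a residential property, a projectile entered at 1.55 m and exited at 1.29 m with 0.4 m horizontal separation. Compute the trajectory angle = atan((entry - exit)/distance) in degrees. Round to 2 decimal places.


Bullet trajectory angle:
Height difference = 1.55 - 1.29 = 0.26 m
angle = atan(0.26 / 0.4)
angle = atan(0.65)
angle = 33.02 degrees

33.02


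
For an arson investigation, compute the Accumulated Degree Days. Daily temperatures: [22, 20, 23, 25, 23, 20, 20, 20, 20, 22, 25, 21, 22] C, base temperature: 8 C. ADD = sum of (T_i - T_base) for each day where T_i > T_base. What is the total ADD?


Computing ADD day by day:
Day 1: max(0, 22 - 8) = 14
Day 2: max(0, 20 - 8) = 12
Day 3: max(0, 23 - 8) = 15
Day 4: max(0, 25 - 8) = 17
Day 5: max(0, 23 - 8) = 15
Day 6: max(0, 20 - 8) = 12
Day 7: max(0, 20 - 8) = 12
Day 8: max(0, 20 - 8) = 12
Day 9: max(0, 20 - 8) = 12
Day 10: max(0, 22 - 8) = 14
Day 11: max(0, 25 - 8) = 17
Day 12: max(0, 21 - 8) = 13
Day 13: max(0, 22 - 8) = 14
Total ADD = 179

179


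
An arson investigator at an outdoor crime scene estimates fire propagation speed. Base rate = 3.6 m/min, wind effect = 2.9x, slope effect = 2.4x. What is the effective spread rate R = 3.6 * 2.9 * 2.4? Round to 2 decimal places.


Fire spread rate calculation:
R = R0 * wind_factor * slope_factor
= 3.6 * 2.9 * 2.4
= 10.44 * 2.4
= 25.06 m/min

25.06


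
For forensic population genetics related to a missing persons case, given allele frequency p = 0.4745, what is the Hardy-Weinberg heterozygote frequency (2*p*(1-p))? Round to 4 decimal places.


Hardy-Weinberg heterozygote frequency:
q = 1 - p = 1 - 0.4745 = 0.5255
2pq = 2 * 0.4745 * 0.5255 = 0.4987

0.4987


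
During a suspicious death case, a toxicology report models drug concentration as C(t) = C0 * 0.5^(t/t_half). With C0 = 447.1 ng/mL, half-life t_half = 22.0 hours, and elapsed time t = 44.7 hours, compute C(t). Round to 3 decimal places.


Drug concentration decay:
Number of half-lives = t / t_half = 44.7 / 22.0 = 2.031818
Decay factor = 0.5^2.031818 = 0.24454672
C(t) = 447.1 * 0.24454672 = 109.337 ng/mL

109.337


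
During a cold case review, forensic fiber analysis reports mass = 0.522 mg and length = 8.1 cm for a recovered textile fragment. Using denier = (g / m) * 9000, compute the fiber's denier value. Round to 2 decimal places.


Denier calculation:
Mass in grams = 0.522 mg / 1000 = 0.000522 g
Length in meters = 8.1 cm / 100 = 0.081 m
Linear density = mass / length = 0.000522 / 0.081 = 0.00644444 g/m
Denier = (g/m) * 9000 = 0.00644444 * 9000 = 58.00

58.00


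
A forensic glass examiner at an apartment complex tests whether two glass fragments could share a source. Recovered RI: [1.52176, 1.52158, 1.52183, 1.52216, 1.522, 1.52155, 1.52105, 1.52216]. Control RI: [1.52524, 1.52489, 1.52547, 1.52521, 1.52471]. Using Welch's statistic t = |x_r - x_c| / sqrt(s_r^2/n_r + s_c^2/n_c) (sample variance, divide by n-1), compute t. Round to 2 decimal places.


Welch's t-criterion for glass RI comparison:
Recovered mean = sum / n_r = 12.17409 / 8 = 1.5217612
Control mean = sum / n_c = 7.62552 / 5 = 1.525104
Recovered sample variance s_r^2 = 1.37584e-07
Control sample variance s_c^2 = 9.118e-08
Welch SE (unpooled) = sqrt(s_r^2/n_r + s_c^2/n_c) = sqrt(1.7198e-08 + 1.8236e-08) = sqrt(3.5434e-08) = 0.000188239
|mean_r - mean_c| = 0.00334275
t = 0.00334275 / 0.000188239 = 17.76

17.76


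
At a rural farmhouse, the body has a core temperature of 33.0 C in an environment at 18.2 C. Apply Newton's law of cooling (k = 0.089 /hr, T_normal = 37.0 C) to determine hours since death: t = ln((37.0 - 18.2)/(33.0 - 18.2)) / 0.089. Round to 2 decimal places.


Using Newton's law of cooling:
t = ln((T_normal - T_ambient) / (T_body - T_ambient)) / k
T_normal - T_ambient = 18.8
T_body - T_ambient = 14.8
Ratio = 1.27027
ln(ratio) = 0.239229
t = 0.239229 / 0.089 = 2.69 hours

2.69


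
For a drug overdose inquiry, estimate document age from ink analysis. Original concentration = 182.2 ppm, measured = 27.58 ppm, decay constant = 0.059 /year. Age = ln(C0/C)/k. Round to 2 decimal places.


Document age estimation:
C0/C = 182.2 / 27.58 = 6.606236
ln(C0/C) = 1.888014
t = 1.888014 / 0.059 = 32.00 years

32.00


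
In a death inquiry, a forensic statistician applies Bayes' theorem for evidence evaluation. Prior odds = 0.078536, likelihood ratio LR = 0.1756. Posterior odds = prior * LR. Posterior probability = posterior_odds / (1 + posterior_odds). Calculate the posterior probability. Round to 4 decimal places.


Bayesian evidence evaluation:
Posterior odds = prior_odds * LR = 0.078536 * 0.1756 = 0.01379092
Posterior probability = posterior_odds / (1 + posterior_odds)
= 0.01379092 / (1 + 0.01379092)
= 0.01379092 / 1.01379092
= 0.0136

0.0136


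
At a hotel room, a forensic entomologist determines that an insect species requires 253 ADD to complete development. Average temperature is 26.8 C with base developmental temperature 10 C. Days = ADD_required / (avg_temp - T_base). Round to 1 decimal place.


Insect development time:
Effective temperature = avg_temp - T_base = 26.8 - 10 = 16.8 C
Days = ADD / effective_temp = 253 / 16.8 = 15.1 days

15.1


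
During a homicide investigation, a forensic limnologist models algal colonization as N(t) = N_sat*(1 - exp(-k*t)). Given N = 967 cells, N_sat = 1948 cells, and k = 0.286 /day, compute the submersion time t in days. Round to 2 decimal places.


PMSI from diatom colonization curve:
N / N_sat = 967 / 1948 = 0.496407
1 - N/N_sat = 0.503593
ln(1 - N/N_sat) = -0.685987
t = -ln(1 - N/N_sat) / k = -(-0.685987) / 0.286 = 2.40 days

2.40


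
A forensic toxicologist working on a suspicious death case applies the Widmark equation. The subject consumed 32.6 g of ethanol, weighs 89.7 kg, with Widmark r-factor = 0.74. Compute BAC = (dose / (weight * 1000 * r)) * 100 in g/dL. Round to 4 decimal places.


Applying the Widmark formula:
BAC = (dose_g / (body_wt * 1000 * r)) * 100
Denominator = 89.7 * 1000 * 0.74 = 66378
BAC = (32.6 / 66378) * 100
BAC = 0.0491 g/dL

0.0491


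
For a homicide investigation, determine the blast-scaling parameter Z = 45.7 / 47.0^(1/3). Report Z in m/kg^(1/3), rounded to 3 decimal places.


Scaled distance calculation:
W^(1/3) = 47.0^(1/3) = 3.608826
Z = R / W^(1/3) = 45.7 / 3.608826
Z = 12.663 m/kg^(1/3)

12.663


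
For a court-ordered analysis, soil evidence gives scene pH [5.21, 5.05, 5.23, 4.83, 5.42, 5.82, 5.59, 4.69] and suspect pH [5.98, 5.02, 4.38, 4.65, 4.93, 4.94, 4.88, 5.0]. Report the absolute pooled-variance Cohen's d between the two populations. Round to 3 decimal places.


Pooled-variance Cohen's d for soil pH comparison:
Scene mean = 41.84 / 8 = 5.23
Suspect mean = 39.78 / 8 = 4.9725
Scene sample variance s_s^2 = 0.1426
Suspect sample variance s_c^2 = 0.212079
Pooled variance = ((n_s-1)*s_s^2 + (n_c-1)*s_c^2) / (n_s + n_c - 2) = 0.177339
Pooled SD = sqrt(0.177339) = 0.421116
Mean difference = 0.2575
|d| = |0.2575| / 0.421116 = 0.611

0.611


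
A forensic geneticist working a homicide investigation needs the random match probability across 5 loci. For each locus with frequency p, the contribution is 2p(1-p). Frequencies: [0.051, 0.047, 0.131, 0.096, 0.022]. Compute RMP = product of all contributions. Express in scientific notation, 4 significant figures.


Computing RMP for 5 loci:
Locus 1: 2 * 0.051 * 0.949 = 0.096798
Locus 2: 2 * 0.047 * 0.953 = 0.089582
Locus 3: 2 * 0.131 * 0.869 = 0.227678
Locus 4: 2 * 0.096 * 0.904 = 0.173568
Locus 5: 2 * 0.022 * 0.978 = 0.043032
RMP = 1.475e-05

1.475e-05


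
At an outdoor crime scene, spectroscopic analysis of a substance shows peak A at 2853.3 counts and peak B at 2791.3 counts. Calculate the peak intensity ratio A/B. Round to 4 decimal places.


Spectral peak ratio:
Peak A = 2853.3 counts
Peak B = 2791.3 counts
Ratio = 2853.3 / 2791.3 = 1.0222

1.0222


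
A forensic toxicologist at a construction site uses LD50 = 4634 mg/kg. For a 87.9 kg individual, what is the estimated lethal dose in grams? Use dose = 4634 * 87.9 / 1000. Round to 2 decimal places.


Lethal dose calculation:
Lethal dose = LD50 * body_weight / 1000
= 4634 * 87.9 / 1000
= 407328.6 / 1000
= 407.33 g

407.33


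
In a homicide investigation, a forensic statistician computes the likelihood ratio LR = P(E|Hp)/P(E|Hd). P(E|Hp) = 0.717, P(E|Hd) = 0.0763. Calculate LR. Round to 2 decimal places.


Likelihood ratio calculation:
LR = P(E|Hp) / P(E|Hd)
LR = 0.717 / 0.0763
LR = 9.40

9.40


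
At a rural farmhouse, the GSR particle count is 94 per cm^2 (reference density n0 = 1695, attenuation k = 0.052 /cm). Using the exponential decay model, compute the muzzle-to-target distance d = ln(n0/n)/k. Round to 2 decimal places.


GSR distance calculation:
n0/n = 1695 / 94 = 18.031915
ln(n0/n) = 2.892143
d = 2.892143 / 0.052 = 55.62 cm

55.62


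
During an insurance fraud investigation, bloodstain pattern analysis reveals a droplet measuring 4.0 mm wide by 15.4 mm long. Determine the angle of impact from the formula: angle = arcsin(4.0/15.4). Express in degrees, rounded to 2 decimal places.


Blood spatter impact angle calculation:
width / length = 4.0 / 15.4 = 0.25974
angle = arcsin(0.25974)
angle = 15.05 degrees

15.05


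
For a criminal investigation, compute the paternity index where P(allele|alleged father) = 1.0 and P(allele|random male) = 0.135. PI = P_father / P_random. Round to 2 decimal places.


Paternity Index calculation:
PI = P(allele|father) / P(allele|random)
PI = 1.0 / 0.135
PI = 7.41

7.41


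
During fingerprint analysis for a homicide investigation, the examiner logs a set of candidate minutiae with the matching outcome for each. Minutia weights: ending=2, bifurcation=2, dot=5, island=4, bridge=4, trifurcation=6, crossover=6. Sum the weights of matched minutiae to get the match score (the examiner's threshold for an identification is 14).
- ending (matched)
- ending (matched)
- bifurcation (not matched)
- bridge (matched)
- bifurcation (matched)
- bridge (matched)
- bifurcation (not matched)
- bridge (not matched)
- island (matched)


Weighted minutiae match score:
  ending: matched, +2 (running total 2)
  ending: matched, +2 (running total 4)
  bifurcation: not matched, +0
  bridge: matched, +4 (running total 8)
  bifurcation: matched, +2 (running total 10)
  bridge: matched, +4 (running total 14)
  bifurcation: not matched, +0
  bridge: not matched, +0
  island: matched, +4 (running total 18)
Total score = 18
Threshold = 14; verdict = identification

18


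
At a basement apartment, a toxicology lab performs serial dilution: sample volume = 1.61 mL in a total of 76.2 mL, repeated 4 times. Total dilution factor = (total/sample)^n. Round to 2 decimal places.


Dilution factor calculation:
Single dilution = V_total / V_sample = 76.2 / 1.61 ≈ 47.329193
Number of dilutions = 4
Total DF = (76.2 / 1.61)^4 (full precision, rounded at the end) = 5017835.06

5017835.06


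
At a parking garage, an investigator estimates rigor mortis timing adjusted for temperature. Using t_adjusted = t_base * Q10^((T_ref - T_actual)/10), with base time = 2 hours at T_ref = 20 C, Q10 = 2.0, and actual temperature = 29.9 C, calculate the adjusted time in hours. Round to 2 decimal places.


Rigor mortis time adjustment:
Exponent = (T_ref - T_actual) / 10 = (20 - 29.9) / 10 = -0.99
Q10 factor = 2.0^-0.99 = 0.50348
t_adjusted = 2 * 0.50348 = 1.01 hours

1.01


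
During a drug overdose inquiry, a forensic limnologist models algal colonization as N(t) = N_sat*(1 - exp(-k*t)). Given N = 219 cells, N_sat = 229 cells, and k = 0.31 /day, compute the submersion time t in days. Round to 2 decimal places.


PMSI from diatom colonization curve:
N / N_sat = 219 / 229 = 0.956332
1 - N/N_sat = 0.043668
ln(1 - N/N_sat) = -3.13114
t = -ln(1 - N/N_sat) / k = -(-3.13114) / 0.31 = 10.10 days

10.10


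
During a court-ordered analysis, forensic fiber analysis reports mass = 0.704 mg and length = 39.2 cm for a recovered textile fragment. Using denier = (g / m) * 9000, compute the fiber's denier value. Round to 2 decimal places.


Denier calculation:
Mass in grams = 0.704 mg / 1000 = 0.000704 g
Length in meters = 39.2 cm / 100 = 0.392 m
Linear density = mass / length = 0.000704 / 0.392 = 0.00179592 g/m
Denier = (g/m) * 9000 = 0.00179592 * 9000 = 16.16

16.16


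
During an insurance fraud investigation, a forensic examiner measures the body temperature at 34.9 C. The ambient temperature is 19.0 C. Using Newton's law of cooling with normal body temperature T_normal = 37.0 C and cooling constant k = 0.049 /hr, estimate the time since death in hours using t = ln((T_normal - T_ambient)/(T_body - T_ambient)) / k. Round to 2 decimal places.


Using Newton's law of cooling:
t = ln((T_normal - T_ambient) / (T_body - T_ambient)) / k
T_normal - T_ambient = 18.0
T_body - T_ambient = 15.9
Ratio = 1.132075
ln(ratio) = 0.124052
t = 0.124052 / 0.049 = 2.53 hours

2.53


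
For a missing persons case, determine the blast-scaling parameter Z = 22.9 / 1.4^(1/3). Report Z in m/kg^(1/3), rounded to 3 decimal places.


Scaled distance calculation:
W^(1/3) = 1.4^(1/3) = 1.118689
Z = R / W^(1/3) = 22.9 / 1.118689
Z = 20.470 m/kg^(1/3)

20.470


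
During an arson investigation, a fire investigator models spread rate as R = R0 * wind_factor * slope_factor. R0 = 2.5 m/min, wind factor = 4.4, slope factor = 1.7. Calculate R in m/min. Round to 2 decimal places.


Fire spread rate calculation:
R = R0 * wind_factor * slope_factor
= 2.5 * 4.4 * 1.7
= 11 * 1.7
= 18.70 m/min

18.70


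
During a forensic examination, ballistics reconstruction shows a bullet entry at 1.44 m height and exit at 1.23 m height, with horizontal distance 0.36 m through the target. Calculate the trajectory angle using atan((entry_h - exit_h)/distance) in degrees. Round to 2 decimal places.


Bullet trajectory angle:
Height difference = 1.44 - 1.23 = 0.21 m
angle = atan(0.21 / 0.36)
angle = atan(0.583333)
angle = 30.26 degrees

30.26


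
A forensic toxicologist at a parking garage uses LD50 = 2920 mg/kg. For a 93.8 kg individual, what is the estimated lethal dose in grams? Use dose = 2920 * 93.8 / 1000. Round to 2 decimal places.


Lethal dose calculation:
Lethal dose = LD50 * body_weight / 1000
= 2920 * 93.8 / 1000
= 273896 / 1000
= 273.90 g

273.90


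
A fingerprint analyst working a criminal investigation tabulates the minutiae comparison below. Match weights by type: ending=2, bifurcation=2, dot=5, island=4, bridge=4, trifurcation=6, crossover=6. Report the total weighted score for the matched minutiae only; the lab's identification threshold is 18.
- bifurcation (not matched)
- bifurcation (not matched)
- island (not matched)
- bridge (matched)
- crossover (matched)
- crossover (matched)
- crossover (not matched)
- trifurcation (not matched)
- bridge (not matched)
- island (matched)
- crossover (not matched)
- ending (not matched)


Weighted minutiae match score:
  bifurcation: not matched, +0
  bifurcation: not matched, +0
  island: not matched, +0
  bridge: matched, +4 (running total 4)
  crossover: matched, +6 (running total 10)
  crossover: matched, +6 (running total 16)
  crossover: not matched, +0
  trifurcation: not matched, +0
  bridge: not matched, +0
  island: matched, +4 (running total 20)
  crossover: not matched, +0
  ending: not matched, +0
Total score = 20
Threshold = 18; verdict = identification

20


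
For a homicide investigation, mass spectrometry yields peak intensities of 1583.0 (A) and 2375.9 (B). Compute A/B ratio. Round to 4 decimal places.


Spectral peak ratio:
Peak A = 1583.0 counts
Peak B = 2375.9 counts
Ratio = 1583.0 / 2375.9 = 0.6663

0.6663


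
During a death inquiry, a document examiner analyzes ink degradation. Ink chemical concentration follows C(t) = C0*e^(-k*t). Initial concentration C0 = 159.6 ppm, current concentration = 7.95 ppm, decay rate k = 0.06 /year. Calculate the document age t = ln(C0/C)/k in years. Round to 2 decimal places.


Document age estimation:
C0/C = 159.6 / 7.95 = 20.075472
ln(C0/C) = 2.999499
t = 2.999499 / 0.06 = 49.99 years

49.99


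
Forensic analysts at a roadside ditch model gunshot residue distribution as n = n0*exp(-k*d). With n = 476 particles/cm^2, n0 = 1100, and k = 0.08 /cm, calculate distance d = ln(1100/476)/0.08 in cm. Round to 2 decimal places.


GSR distance calculation:
n0/n = 1100 / 476 = 2.310924
ln(n0/n) = 0.837647
d = 0.837647 / 0.08 = 10.47 cm

10.47


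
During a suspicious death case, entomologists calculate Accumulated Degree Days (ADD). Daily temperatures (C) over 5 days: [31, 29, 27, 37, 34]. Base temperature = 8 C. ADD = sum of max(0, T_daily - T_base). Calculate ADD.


Computing ADD day by day:
Day 1: max(0, 31 - 8) = 23
Day 2: max(0, 29 - 8) = 21
Day 3: max(0, 27 - 8) = 19
Day 4: max(0, 37 - 8) = 29
Day 5: max(0, 34 - 8) = 26
Total ADD = 118

118


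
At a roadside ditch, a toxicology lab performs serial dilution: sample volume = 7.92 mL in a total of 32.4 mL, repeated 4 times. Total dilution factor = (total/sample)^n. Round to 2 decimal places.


Dilution factor calculation:
Single dilution = V_total / V_sample = 32.4 / 7.92 ≈ 4.090909
Number of dilutions = 4
Total DF = (32.4 / 7.92)^4 (full precision, rounded at the end) = 280.08

280.08


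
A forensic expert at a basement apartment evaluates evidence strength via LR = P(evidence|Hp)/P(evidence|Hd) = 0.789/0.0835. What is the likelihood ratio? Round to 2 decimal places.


Likelihood ratio calculation:
LR = P(E|Hp) / P(E|Hd)
LR = 0.789 / 0.0835
LR = 9.45

9.45


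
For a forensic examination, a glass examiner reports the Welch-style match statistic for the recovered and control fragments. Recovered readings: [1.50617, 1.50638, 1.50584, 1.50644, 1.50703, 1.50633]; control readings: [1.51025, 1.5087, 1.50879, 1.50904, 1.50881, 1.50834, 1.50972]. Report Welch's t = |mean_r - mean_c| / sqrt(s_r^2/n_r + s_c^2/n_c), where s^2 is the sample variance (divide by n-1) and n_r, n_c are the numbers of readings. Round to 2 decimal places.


Welch's t-criterion for glass RI comparison:
Recovered mean = sum / n_r = 9.03819 / 6 = 1.506365
Control mean = sum / n_c = 10.56365 / 7 = 1.5090929
Recovered sample variance s_r^2 = 1.5259e-07
Control sample variance s_c^2 = 4.3799e-07
Welch SE (unpooled) = sqrt(s_r^2/n_r + s_c^2/n_c) = sqrt(2.54317e-08 + 6.25701e-08) = sqrt(8.80018e-08) = 0.000296651
|mean_r - mean_c| = 0.00272786
t = 0.00272786 / 0.000296651 = 9.20

9.20


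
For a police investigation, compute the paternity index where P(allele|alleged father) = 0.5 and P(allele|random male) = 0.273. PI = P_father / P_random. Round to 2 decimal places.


Paternity Index calculation:
PI = P(allele|father) / P(allele|random)
PI = 0.5 / 0.273
PI = 1.83

1.83


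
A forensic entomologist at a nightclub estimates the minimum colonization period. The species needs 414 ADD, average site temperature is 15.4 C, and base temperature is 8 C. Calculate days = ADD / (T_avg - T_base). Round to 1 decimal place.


Insect development time:
Effective temperature = avg_temp - T_base = 15.4 - 8 = 7.4 C
Days = ADD / effective_temp = 414 / 7.4 = 55.9 days

55.9


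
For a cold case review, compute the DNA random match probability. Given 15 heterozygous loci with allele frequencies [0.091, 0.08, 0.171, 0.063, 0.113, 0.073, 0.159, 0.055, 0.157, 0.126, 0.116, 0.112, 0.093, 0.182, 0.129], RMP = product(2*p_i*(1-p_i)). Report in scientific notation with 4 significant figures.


Computing RMP for 15 loci:
Locus 1: 2 * 0.091 * 0.909 = 0.165438
Locus 2: 2 * 0.08 * 0.92 = 0.1472
Locus 3: 2 * 0.171 * 0.829 = 0.283518
Locus 4: 2 * 0.063 * 0.937 = 0.118062
Locus 5: 2 * 0.113 * 0.887 = 0.200462
Locus 6: 2 * 0.073 * 0.927 = 0.135342
Locus 7: 2 * 0.159 * 0.841 = 0.267438
Locus 8: 2 * 0.055 * 0.945 = 0.10395
Locus 9: 2 * 0.157 * 0.843 = 0.264702
Locus 10: 2 * 0.126 * 0.874 = 0.220248
Locus 11: 2 * 0.116 * 0.884 = 0.205088
Locus 12: 2 * 0.112 * 0.888 = 0.198912
Locus 13: 2 * 0.093 * 0.907 = 0.168702
Locus 14: 2 * 0.182 * 0.818 = 0.297752
Locus 15: 2 * 0.129 * 0.871 = 0.224718
RMP = 1.651e-11

1.651e-11
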